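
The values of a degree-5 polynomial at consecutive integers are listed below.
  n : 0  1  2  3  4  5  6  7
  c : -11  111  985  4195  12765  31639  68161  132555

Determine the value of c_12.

1492525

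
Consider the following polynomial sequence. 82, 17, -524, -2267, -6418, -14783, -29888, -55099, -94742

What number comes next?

-154223

First differences: -65  -541  -1743  -4151  -8365  -15105  -25211  -39643
Second differences: -476  -1202  -2408  -4214  -6740  -10106  -14432
Third differences: -726  -1206  -1806  -2526  -3366  -4326
Fourth differences: -480  -600  -720  -840  -960
Fifth differences: -120  -120  -120  -120
Constant fifth difference = -120, so extend:
-960 − 120 = -1080;  -4326 − 1080 = -5406;  -14432 − 5406 = -19838;  -39643 − 19838 = -59481;  -94742 − 59481 = -154223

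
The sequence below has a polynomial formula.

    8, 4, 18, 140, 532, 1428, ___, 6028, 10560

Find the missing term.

Using the first 6 terms:
Δ: -4, 14, 122, 392, 896
Δ²: 18, 108, 270, 504
Δ³: 90, 162, 234
Δ⁴: 72, 72
Constant fourth difference = 72.
Extend forward: 234 + 72 = 306;  504 + 306 = 810;  896 + 810 = 1706;  1428 + 1706 = 3134

3134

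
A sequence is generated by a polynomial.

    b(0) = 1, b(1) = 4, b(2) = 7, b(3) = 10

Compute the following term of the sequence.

First differences: 3, 3, 3
Constant first difference = 3, so extend:
10 + 3 = 13

13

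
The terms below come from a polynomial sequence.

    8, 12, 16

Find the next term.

20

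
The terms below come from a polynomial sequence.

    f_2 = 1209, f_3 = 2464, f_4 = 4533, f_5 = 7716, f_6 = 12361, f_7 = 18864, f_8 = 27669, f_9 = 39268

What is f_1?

516

Δ: 1255  2069  3183  4645  6503  8805  11599
Δ²: 814  1114  1462  1858  2302  2794
Δ³: 300  348  396  444  492
Δ⁴: 48  48  48  48
The fourth differences are constant at 48.
Work back: 300 − 48 = 252;  814 − 252 = 562;  1255 − 562 = 693;  1209 − 693 = 516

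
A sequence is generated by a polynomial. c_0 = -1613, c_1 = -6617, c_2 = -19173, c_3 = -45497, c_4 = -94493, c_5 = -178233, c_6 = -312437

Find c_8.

-816237

Δ: -5004 , -12556 , -26324 , -48996 , -83740 , -134204
Δ²: -7552 , -13768 , -22672 , -34744 , -50464
Δ³: -6216 , -8904 , -12072 , -15720
Δ⁴: -2688 , -3168 , -3648
Δ⁵: -480 , -480
Fifth differences constant at -480.
-3648 − 480 = -4128;  -15720 − 4128 = -19848;  -50464 − 19848 = -70312;  -134204 − 70312 = -204516;  -312437 − 204516 = -516953
-4128 − 480 = -4608;  -19848 − 4608 = -24456;  -70312 − 24456 = -94768;  -204516 − 94768 = -299284;  -516953 − 299284 = -816237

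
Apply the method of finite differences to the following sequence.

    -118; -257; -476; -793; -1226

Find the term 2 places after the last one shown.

-2512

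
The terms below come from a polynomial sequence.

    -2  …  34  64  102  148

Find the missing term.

Using the last 4 terms:
D1: 30  38  46
D2: 8  8
Constant second difference = 8.
Extend backward: 30 − 8 = 22;  34 − 22 = 12

12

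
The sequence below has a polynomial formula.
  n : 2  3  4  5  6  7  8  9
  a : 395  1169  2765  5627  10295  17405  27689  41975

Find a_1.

95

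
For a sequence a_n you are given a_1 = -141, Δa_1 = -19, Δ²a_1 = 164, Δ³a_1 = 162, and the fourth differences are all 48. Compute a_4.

456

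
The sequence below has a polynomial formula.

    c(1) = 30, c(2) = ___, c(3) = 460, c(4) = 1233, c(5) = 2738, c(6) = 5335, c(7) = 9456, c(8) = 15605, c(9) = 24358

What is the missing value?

131

Using the last 7 terms:
773  1505  2597  4121  6149  8753
732  1092  1524  2028  2604
360  432  504  576
72  72  72
Constant fourth difference = 72.
Extend backward: 360 − 72 = 288;  732 − 288 = 444;  773 − 444 = 329;  460 − 329 = 131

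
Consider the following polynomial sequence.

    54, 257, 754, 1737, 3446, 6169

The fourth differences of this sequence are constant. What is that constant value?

First differences: 203, 497, 983, 1709, 2723
Second differences: 294, 486, 726, 1014
Third differences: 192, 240, 288
Fourth differences: 48, 48

48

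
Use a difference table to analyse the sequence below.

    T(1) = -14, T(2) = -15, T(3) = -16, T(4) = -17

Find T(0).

-13

Δ: -1  -1  -1
The first differences are constant at -1.
Work back: -14 + 1 = -13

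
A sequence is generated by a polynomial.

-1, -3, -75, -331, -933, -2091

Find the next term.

-2, -72, -256, -602, -1158
-70, -184, -346, -556
-114, -162, -210
-48, -48
Constant fourth difference = -48, so extend:
-210 − 48 = -258;  -556 − 258 = -814;  -1158 − 814 = -1972;  -2091 − 1972 = -4063

-4063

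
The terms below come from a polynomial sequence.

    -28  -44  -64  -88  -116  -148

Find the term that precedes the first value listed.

-16

-16, -20, -24, -28, -32
-4, -4, -4, -4
The second differences are constant at -4.
Work back: -16 + 4 = -12;  -28 + 12 = -16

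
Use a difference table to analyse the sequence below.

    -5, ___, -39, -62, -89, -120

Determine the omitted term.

-20

Using the last 4 terms:
Δ: -23  -27  -31
Δ²: -4  -4
Constant second difference = -4.
Extend backward: -23 + 4 = -19;  -39 + 19 = -20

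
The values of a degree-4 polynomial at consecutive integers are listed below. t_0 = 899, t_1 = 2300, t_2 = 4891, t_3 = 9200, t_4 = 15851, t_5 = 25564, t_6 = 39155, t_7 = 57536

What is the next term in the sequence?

81715

D1: 1401  2591  4309  6651  9713  13591  18381
D2: 1190  1718  2342  3062  3878  4790
D3: 528  624  720  816  912
D4: 96  96  96  96
Fourth differences constant at 96.
912 + 96 = 1008;  4790 + 1008 = 5798;  18381 + 5798 = 24179;  57536 + 24179 = 81715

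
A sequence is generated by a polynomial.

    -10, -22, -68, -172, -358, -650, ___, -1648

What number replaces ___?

-1072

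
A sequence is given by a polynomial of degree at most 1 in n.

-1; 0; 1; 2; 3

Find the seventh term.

Δ: 1  1  1  1
Constant first difference = 1, so extend:
3 + 1 = 4
4 + 1 = 5

5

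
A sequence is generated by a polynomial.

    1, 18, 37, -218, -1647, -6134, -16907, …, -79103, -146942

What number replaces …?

Using the first 7 terms:
Δ: 17, 19, -255, -1429, -4487, -10773
Δ²: 2, -274, -1174, -3058, -6286
Δ³: -276, -900, -1884, -3228
Δ⁴: -624, -984, -1344
Δ⁵: -360, -360
Constant fifth difference = -360.
Extend forward: -1344 − 360 = -1704;  -3228 − 1704 = -4932;  -6286 − 4932 = -11218;  -10773 − 11218 = -21991;  -16907 − 21991 = -38898

-38898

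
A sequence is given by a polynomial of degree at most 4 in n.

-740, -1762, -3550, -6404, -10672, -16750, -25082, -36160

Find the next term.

-50524

D1: -1022, -1788, -2854, -4268, -6078, -8332, -11078
D2: -766, -1066, -1414, -1810, -2254, -2746
D3: -300, -348, -396, -444, -492
D4: -48, -48, -48, -48
Constant fourth difference = -48, so extend:
-492 − 48 = -540;  -2746 − 540 = -3286;  -11078 − 3286 = -14364;  -36160 − 14364 = -50524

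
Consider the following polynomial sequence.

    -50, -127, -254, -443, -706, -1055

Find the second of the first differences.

D1: -77, -127, -189, -263, -349
D2: -50, -62, -74, -86
D3: -12, -12, -12

-127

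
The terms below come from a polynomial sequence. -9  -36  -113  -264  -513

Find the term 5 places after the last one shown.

-4068

Δ: -27, -77, -151, -249
Δ²: -50, -74, -98
Δ³: -24, -24
The third differences are constant (-24).
-98 − 24 = -122;  -249 − 122 = -371;  -513 − 371 = -884
-122 − 24 = -146;  -371 − 146 = -517;  -884 − 517 = -1401
-146 − 24 = -170;  -517 − 170 = -687;  -1401 − 687 = -2088
-170 − 24 = -194;  -687 − 194 = -881;  -2088 − 881 = -2969
-194 − 24 = -218;  -881 − 218 = -1099;  -2969 − 1099 = -4068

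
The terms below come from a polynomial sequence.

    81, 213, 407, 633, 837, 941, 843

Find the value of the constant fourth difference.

First differences: 132, 194, 226, 204, 104, -98
Second differences: 62, 32, -22, -100, -202
Third differences: -30, -54, -78, -102
Fourth differences: -24, -24, -24

-24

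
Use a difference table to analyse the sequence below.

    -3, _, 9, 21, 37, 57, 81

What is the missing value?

1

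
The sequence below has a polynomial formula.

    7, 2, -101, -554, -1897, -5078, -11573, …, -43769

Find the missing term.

Using the first 7 terms:
-5  -103  -453  -1343  -3181  -6495
-98  -350  -890  -1838  -3314
-252  -540  -948  -1476
-288  -408  -528
-120  -120
Constant fifth difference = -120.
Extend forward: -528 − 120 = -648;  -1476 − 648 = -2124;  -3314 − 2124 = -5438;  -6495 − 5438 = -11933;  -11573 − 11933 = -23506

-23506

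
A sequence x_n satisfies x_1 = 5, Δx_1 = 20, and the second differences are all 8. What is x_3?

53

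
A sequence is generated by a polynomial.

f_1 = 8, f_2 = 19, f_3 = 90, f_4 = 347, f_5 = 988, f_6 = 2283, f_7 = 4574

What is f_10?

D1: 11, 71, 257, 641, 1295, 2291
D2: 60, 186, 384, 654, 996
D3: 126, 198, 270, 342
D4: 72, 72, 72
Constant fourth difference = 72, so extend:
342 + 72 = 414;  996 + 414 = 1410;  2291 + 1410 = 3701;  4574 + 3701 = 8275
414 + 72 = 486;  1410 + 486 = 1896;  3701 + 1896 = 5597;  8275 + 5597 = 13872
486 + 72 = 558;  1896 + 558 = 2454;  5597 + 2454 = 8051;  13872 + 8051 = 21923

21923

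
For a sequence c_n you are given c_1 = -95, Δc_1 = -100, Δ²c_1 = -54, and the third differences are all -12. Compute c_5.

-867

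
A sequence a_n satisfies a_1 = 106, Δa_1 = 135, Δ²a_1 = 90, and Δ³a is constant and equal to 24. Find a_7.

2746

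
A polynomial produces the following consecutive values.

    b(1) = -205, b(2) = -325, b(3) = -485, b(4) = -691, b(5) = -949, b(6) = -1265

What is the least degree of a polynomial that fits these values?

-120, -160, -206, -258, -316
-40, -46, -52, -58
-6, -6, -6
The third differences are constant, so the polynomial has degree 3.

3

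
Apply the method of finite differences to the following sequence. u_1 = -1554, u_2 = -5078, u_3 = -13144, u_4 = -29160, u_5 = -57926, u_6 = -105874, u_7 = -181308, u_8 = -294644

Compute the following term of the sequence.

-458650

D1: -3524 , -8066 , -16016 , -28766 , -47948 , -75434 , -113336
D2: -4542 , -7950 , -12750 , -19182 , -27486 , -37902
D3: -3408 , -4800 , -6432 , -8304 , -10416
D4: -1392 , -1632 , -1872 , -2112
D5: -240 , -240 , -240
Fifth differences constant at -240.
-2112 − 240 = -2352;  -10416 − 2352 = -12768;  -37902 − 12768 = -50670;  -113336 − 50670 = -164006;  -294644 − 164006 = -458650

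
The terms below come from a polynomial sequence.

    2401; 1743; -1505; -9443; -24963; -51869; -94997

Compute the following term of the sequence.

-658  -3248  -7938  -15520  -26906  -43128
-2590  -4690  -7582  -11386  -16222
-2100  -2892  -3804  -4836
-792  -912  -1032
-120  -120
Constant fifth difference = -120, so extend:
-1032 − 120 = -1152;  -4836 − 1152 = -5988;  -16222 − 5988 = -22210;  -43128 − 22210 = -65338;  -94997 − 65338 = -160335

-160335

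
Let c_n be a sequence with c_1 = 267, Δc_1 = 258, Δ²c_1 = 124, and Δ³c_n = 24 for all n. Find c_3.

907

Build the table forward from the leading diagonal:
Δ³: 24, 24, 24
Δ²: 124, 148, 172
Δ: 258, 382, 530
c: 267, 525, 907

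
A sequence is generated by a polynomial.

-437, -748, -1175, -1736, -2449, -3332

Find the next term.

Δ: -311, -427, -561, -713, -883
Δ²: -116, -134, -152, -170
Δ³: -18, -18, -18
Third differences constant at -18.
-170 − 18 = -188;  -883 − 188 = -1071;  -3332 − 1071 = -4403

-4403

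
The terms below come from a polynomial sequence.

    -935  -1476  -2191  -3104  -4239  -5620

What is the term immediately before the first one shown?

-544

-541, -715, -913, -1135, -1381
-174, -198, -222, -246
-24, -24, -24
The third differences are constant at -24.
Work back: -174 + 24 = -150;  -541 + 150 = -391;  -935 + 391 = -544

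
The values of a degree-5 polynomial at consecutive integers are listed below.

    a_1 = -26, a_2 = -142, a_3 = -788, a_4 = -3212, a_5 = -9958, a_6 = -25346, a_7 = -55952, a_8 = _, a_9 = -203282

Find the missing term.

-111088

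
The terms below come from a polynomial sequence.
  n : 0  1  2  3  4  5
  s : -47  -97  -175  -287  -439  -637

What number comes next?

-50  -78  -112  -152  -198
-28  -34  -40  -46
-6  -6  -6
Third differences constant at -6.
-46 − 6 = -52;  -198 − 52 = -250;  -637 − 250 = -887

-887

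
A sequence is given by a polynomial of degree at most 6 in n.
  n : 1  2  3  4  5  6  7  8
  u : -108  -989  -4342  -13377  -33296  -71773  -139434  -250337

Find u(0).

Δ: -881, -3353, -9035, -19919, -38477, -67661, -110903
Δ²: -2472, -5682, -10884, -18558, -29184, -43242
Δ³: -3210, -5202, -7674, -10626, -14058
Δ⁴: -1992, -2472, -2952, -3432
Δ⁵: -480, -480, -480
The fifth differences are constant at -480.
Work back: -1992 + 480 = -1512;  -3210 + 1512 = -1698;  -2472 + 1698 = -774;  -881 + 774 = -107;  -108 + 107 = -1

-1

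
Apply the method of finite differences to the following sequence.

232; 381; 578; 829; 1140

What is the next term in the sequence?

Δ: 149, 197, 251, 311
Δ²: 48, 54, 60
Δ³: 6, 6
The third differences are constant (6).
60 + 6 = 66;  311 + 66 = 377;  1140 + 377 = 1517

1517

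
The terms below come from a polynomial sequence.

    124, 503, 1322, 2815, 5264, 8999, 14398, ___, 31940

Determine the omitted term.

Using the first 7 terms:
First differences: 379, 819, 1493, 2449, 3735, 5399
Second differences: 440, 674, 956, 1286, 1664
Third differences: 234, 282, 330, 378
Fourth differences: 48, 48, 48
Constant fourth difference = 48.
Extend forward: 378 + 48 = 426;  1664 + 426 = 2090;  5399 + 2090 = 7489;  14398 + 7489 = 21887

21887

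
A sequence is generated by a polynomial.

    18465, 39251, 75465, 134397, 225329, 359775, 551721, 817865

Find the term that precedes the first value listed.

7569

D1: 20786, 36214, 58932, 90932, 134446, 191946, 266144
D2: 15428, 22718, 32000, 43514, 57500, 74198
D3: 7290, 9282, 11514, 13986, 16698
D4: 1992, 2232, 2472, 2712
D5: 240, 240, 240
The fifth differences are constant at 240.
Work back: 1992 − 240 = 1752;  7290 − 1752 = 5538;  15428 − 5538 = 9890;  20786 − 9890 = 10896;  18465 − 10896 = 7569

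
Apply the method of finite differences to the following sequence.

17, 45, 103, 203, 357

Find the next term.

D1: 28, 58, 100, 154
D2: 30, 42, 54
D3: 12, 12
Constant third difference = 12, so extend:
54 + 12 = 66;  154 + 66 = 220;  357 + 220 = 577

577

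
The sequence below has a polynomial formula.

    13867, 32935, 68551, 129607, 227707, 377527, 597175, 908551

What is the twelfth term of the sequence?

3662215

First differences: 19068  35616  61056  98100  149820  219648  311376
Second differences: 16548  25440  37044  51720  69828  91728
Third differences: 8892  11604  14676  18108  21900
Fourth differences: 2712  3072  3432  3792
Fifth differences: 360  360  360
Constant fifth difference = 360, so extend:
3792 + 360 = 4152;  21900 + 4152 = 26052;  91728 + 26052 = 117780;  311376 + 117780 = 429156;  908551 + 429156 = 1337707
4152 + 360 = 4512;  26052 + 4512 = 30564;  117780 + 30564 = 148344;  429156 + 148344 = 577500;  1337707 + 577500 = 1915207
4512 + 360 = 4872;  30564 + 4872 = 35436;  148344 + 35436 = 183780;  577500 + 183780 = 761280;  1915207 + 761280 = 2676487
4872 + 360 = 5232;  35436 + 5232 = 40668;  183780 + 40668 = 224448;  761280 + 224448 = 985728;  2676487 + 985728 = 3662215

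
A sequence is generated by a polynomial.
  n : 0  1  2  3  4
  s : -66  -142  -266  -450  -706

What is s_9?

-76 , -124 , -184 , -256
-48 , -60 , -72
-12 , -12
Third differences constant at -12.
-72 − 12 = -84;  -256 − 84 = -340;  -706 − 340 = -1046
-84 − 12 = -96;  -340 − 96 = -436;  -1046 − 436 = -1482
-96 − 12 = -108;  -436 − 108 = -544;  -1482 − 544 = -2026
-108 − 12 = -120;  -544 − 120 = -664;  -2026 − 664 = -2690
-120 − 12 = -132;  -664 − 132 = -796;  -2690 − 796 = -3486

-3486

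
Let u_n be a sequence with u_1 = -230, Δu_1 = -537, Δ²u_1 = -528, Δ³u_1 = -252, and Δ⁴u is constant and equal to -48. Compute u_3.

-1832

Build the table forward from the leading diagonal:
Δ⁴: -48  -48  -48
Δ³: -252  -300  -348
Δ²: -528  -780  -1080
Δ: -537  -1065  -1845
u: -230  -767  -1832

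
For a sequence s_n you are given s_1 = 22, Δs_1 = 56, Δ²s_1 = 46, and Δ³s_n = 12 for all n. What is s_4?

340

Build the table forward from the leading diagonal:
D3: 12, 12, 12, 12
D2: 46, 58, 70, 82
D1: 56, 102, 160, 230
s: 22, 78, 180, 340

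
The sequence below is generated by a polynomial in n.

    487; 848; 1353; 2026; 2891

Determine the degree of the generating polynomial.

3

Δ: 361, 505, 673, 865
Δ²: 144, 168, 192
Δ³: 24, 24
The third differences are constant, so the polynomial has degree 3.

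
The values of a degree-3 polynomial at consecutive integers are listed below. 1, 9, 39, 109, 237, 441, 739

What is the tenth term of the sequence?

D1: 8  30  70  128  204  298
D2: 22  40  58  76  94
D3: 18  18  18  18
Constant third difference = 18, so extend:
94 + 18 = 112;  298 + 112 = 410;  739 + 410 = 1149
112 + 18 = 130;  410 + 130 = 540;  1149 + 540 = 1689
130 + 18 = 148;  540 + 148 = 688;  1689 + 688 = 2377

2377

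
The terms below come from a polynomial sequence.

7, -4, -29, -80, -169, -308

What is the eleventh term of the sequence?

-2173

Δ: -11  -25  -51  -89  -139
Δ²: -14  -26  -38  -50
Δ³: -12  -12  -12
Third differences constant at -12.
-50 − 12 = -62;  -139 − 62 = -201;  -308 − 201 = -509
-62 − 12 = -74;  -201 − 74 = -275;  -509 − 275 = -784
-74 − 12 = -86;  -275 − 86 = -361;  -784 − 361 = -1145
-86 − 12 = -98;  -361 − 98 = -459;  -1145 − 459 = -1604
-98 − 12 = -110;  -459 − 110 = -569;  -1604 − 569 = -2173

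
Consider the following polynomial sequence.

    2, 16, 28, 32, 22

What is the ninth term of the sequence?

-278

D1: 14, 12, 4, -10
D2: -2, -8, -14
D3: -6, -6
The third differences are constant (-6).
-14 − 6 = -20;  -10 − 20 = -30;  22 − 30 = -8
-20 − 6 = -26;  -30 − 26 = -56;  -8 − 56 = -64
-26 − 6 = -32;  -56 − 32 = -88;  -64 − 88 = -152
-32 − 6 = -38;  -88 − 38 = -126;  -152 − 126 = -278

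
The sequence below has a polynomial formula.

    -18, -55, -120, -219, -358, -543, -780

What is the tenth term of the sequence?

First differences: -37  -65  -99  -139  -185  -237
Second differences: -28  -34  -40  -46  -52
Third differences: -6  -6  -6  -6
Constant third difference = -6, so extend:
-52 − 6 = -58;  -237 − 58 = -295;  -780 − 295 = -1075
-58 − 6 = -64;  -295 − 64 = -359;  -1075 − 359 = -1434
-64 − 6 = -70;  -359 − 70 = -429;  -1434 − 429 = -1863

-1863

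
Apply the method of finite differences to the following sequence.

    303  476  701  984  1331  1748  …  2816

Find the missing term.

2241

Using the first 6 terms:
Δ: 173, 225, 283, 347, 417
Δ²: 52, 58, 64, 70
Δ³: 6, 6, 6
Constant third difference = 6.
Extend forward: 70 + 6 = 76;  417 + 76 = 493;  1748 + 493 = 2241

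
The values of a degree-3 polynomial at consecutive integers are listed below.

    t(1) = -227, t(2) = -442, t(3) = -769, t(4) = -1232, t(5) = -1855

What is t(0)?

-100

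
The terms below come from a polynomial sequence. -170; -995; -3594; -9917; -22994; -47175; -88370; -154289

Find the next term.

Δ: -825, -2599, -6323, -13077, -24181, -41195, -65919
Δ²: -1774, -3724, -6754, -11104, -17014, -24724
Δ³: -1950, -3030, -4350, -5910, -7710
Δ⁴: -1080, -1320, -1560, -1800
Δ⁵: -240, -240, -240
The fifth differences are constant (-240).
-1800 − 240 = -2040;  -7710 − 2040 = -9750;  -24724 − 9750 = -34474;  -65919 − 34474 = -100393;  -154289 − 100393 = -254682

-254682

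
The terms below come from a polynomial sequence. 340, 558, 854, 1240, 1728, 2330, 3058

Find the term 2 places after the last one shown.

4940

First differences: 218  296  386  488  602  728
Second differences: 78  90  102  114  126
Third differences: 12  12  12  12
Constant third difference = 12, so extend:
126 + 12 = 138;  728 + 138 = 866;  3058 + 866 = 3924
138 + 12 = 150;  866 + 150 = 1016;  3924 + 1016 = 4940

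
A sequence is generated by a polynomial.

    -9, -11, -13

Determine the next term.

-15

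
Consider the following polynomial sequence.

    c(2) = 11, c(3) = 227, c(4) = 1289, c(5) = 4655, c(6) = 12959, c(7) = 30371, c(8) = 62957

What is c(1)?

First differences: 216  1062  3366  8304  17412  32586
Second differences: 846  2304  4938  9108  15174
Third differences: 1458  2634  4170  6066
Fourth differences: 1176  1536  1896
Fifth differences: 360  360
The fifth differences are constant at 360.
Work back: 1176 − 360 = 816;  1458 − 816 = 642;  846 − 642 = 204;  216 − 204 = 12;  11 − 12 = -1

-1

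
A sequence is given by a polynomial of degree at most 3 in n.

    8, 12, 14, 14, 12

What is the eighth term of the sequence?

4, 2, 0, -2
-2, -2, -2
Constant second difference = -2, so extend:
-2 − 2 = -4;  12 − 4 = 8
-4 − 2 = -6;  8 − 6 = 2
-6 − 2 = -8;  2 − 8 = -6

-6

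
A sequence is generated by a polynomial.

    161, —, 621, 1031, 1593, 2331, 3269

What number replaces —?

Using the last 5 terms:
D1: 410, 562, 738, 938
D2: 152, 176, 200
D3: 24, 24
Constant third difference = 24.
Extend backward: 152 − 24 = 128;  410 − 128 = 282;  621 − 282 = 339

339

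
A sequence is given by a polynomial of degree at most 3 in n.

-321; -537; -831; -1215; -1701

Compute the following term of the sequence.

-2301

-216, -294, -384, -486
-78, -90, -102
-12, -12
Constant third difference = -12, so extend:
-102 − 12 = -114;  -486 − 114 = -600;  -1701 − 600 = -2301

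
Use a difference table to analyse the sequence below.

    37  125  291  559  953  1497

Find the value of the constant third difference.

24

First differences: 88, 166, 268, 394, 544
Second differences: 78, 102, 126, 150
Third differences: 24, 24, 24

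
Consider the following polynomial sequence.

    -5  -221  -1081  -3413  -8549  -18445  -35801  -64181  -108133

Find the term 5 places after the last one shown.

First differences: -216, -860, -2332, -5136, -9896, -17356, -28380, -43952
Second differences: -644, -1472, -2804, -4760, -7460, -11024, -15572
Third differences: -828, -1332, -1956, -2700, -3564, -4548
Fourth differences: -504, -624, -744, -864, -984
Fifth differences: -120, -120, -120, -120
The fifth differences are constant (-120).
-984 − 120 = -1104;  -4548 − 1104 = -5652;  -15572 − 5652 = -21224;  -43952 − 21224 = -65176;  -108133 − 65176 = -173309
-1104 − 120 = -1224;  -5652 − 1224 = -6876;  -21224 − 6876 = -28100;  -65176 − 28100 = -93276;  -173309 − 93276 = -266585
-1224 − 120 = -1344;  -6876 − 1344 = -8220;  -28100 − 8220 = -36320;  -93276 − 36320 = -129596;  -266585 − 129596 = -396181
-1344 − 120 = -1464;  -8220 − 1464 = -9684;  -36320 − 9684 = -46004;  -129596 − 46004 = -175600;  -396181 − 175600 = -571781
-1464 − 120 = -1584;  -9684 − 1584 = -11268;  -46004 − 11268 = -57272;  -175600 − 57272 = -232872;  -571781 − 232872 = -804653

-804653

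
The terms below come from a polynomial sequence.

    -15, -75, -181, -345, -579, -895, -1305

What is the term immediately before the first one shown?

Δ: -60  -106  -164  -234  -316  -410
Δ²: -46  -58  -70  -82  -94
Δ³: -12  -12  -12  -12
The third differences are constant at -12.
Work back: -46 + 12 = -34;  -60 + 34 = -26;  -15 + 26 = 11

11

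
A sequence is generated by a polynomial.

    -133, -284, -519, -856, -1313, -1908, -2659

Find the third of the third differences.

D1: -151, -235, -337, -457, -595, -751
D2: -84, -102, -120, -138, -156
D3: -18, -18, -18, -18

-18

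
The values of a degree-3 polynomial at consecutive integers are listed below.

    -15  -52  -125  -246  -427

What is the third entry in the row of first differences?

-121

First differences: -37, -73, -121, -181
Second differences: -36, -48, -60
Third differences: -12, -12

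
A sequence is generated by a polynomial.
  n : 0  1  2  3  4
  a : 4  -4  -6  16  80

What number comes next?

204

D1: -8  -2  22  64
D2: 6  24  42
D3: 18  18
The third differences are constant (18).
42 + 18 = 60;  64 + 60 = 124;  80 + 124 = 204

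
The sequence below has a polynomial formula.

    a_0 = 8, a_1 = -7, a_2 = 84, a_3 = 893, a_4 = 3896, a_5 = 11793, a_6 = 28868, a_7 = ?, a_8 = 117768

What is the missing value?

61349

Using the first 7 terms:
Δ: -15, 91, 809, 3003, 7897, 17075
Δ²: 106, 718, 2194, 4894, 9178
Δ³: 612, 1476, 2700, 4284
Δ⁴: 864, 1224, 1584
Δ⁵: 360, 360
Constant fifth difference = 360.
Extend forward: 1584 + 360 = 1944;  4284 + 1944 = 6228;  9178 + 6228 = 15406;  17075 + 15406 = 32481;  28868 + 32481 = 61349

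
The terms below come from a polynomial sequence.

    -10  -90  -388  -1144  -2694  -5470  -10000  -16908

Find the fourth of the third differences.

-528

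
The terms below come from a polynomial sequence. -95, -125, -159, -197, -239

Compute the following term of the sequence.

Δ: -30  -34  -38  -42
Δ²: -4  -4  -4
The second differences are constant (-4).
-42 − 4 = -46;  -239 − 46 = -285

-285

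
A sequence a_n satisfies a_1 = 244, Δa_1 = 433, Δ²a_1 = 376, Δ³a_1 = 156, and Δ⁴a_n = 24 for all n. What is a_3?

Build the table forward from the leading diagonal:
Fourth differences: 24  24  24
Third differences: 156  180  204
Second differences: 376  532  712
First differences: 433  809  1341
a: 244  677  1486

1486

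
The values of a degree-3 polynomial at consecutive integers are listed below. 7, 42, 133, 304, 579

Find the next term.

982

D1: 35  91  171  275
D2: 56  80  104
D3: 24  24
The third differences are constant (24).
104 + 24 = 128;  275 + 128 = 403;  579 + 403 = 982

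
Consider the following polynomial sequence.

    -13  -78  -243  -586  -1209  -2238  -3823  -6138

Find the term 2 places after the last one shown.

First differences: -65  -165  -343  -623  -1029  -1585  -2315
Second differences: -100  -178  -280  -406  -556  -730
Third differences: -78  -102  -126  -150  -174
Fourth differences: -24  -24  -24  -24
Constant fourth difference = -24, so extend:
-174 − 24 = -198;  -730 − 198 = -928;  -2315 − 928 = -3243;  -6138 − 3243 = -9381
-198 − 24 = -222;  -928 − 222 = -1150;  -3243 − 1150 = -4393;  -9381 − 4393 = -13774

-13774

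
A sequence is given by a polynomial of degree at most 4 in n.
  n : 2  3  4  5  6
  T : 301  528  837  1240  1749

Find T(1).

First differences: 227  309  403  509
Second differences: 82  94  106
Third differences: 12  12
The third differences are constant at 12.
Work back: 82 − 12 = 70;  227 − 70 = 157;  301 − 157 = 144

144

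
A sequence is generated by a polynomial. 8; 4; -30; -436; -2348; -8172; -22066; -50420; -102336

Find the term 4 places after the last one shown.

-849460

Δ: -4  -34  -406  -1912  -5824  -13894  -28354  -51916
Δ²: -30  -372  -1506  -3912  -8070  -14460  -23562
Δ³: -342  -1134  -2406  -4158  -6390  -9102
Δ⁴: -792  -1272  -1752  -2232  -2712
Δ⁵: -480  -480  -480  -480
Fifth differences constant at -480.
-2712 − 480 = -3192;  -9102 − 3192 = -12294;  -23562 − 12294 = -35856;  -51916 − 35856 = -87772;  -102336 − 87772 = -190108
-3192 − 480 = -3672;  -12294 − 3672 = -15966;  -35856 − 15966 = -51822;  -87772 − 51822 = -139594;  -190108 − 139594 = -329702
-3672 − 480 = -4152;  -15966 − 4152 = -20118;  -51822 − 20118 = -71940;  -139594 − 71940 = -211534;  -329702 − 211534 = -541236
-4152 − 480 = -4632;  -20118 − 4632 = -24750;  -71940 − 24750 = -96690;  -211534 − 96690 = -308224;  -541236 − 308224 = -849460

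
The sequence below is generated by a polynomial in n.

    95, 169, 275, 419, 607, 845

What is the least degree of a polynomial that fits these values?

3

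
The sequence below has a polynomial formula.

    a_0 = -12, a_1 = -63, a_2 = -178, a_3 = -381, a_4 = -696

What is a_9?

-4791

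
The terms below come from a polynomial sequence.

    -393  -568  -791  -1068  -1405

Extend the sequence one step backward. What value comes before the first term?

Δ: -175  -223  -277  -337
Δ²: -48  -54  -60
Δ³: -6  -6
The third differences are constant at -6.
Work back: -48 + 6 = -42;  -175 + 42 = -133;  -393 + 133 = -260

-260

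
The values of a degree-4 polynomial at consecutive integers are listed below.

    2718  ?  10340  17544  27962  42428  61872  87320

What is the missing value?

5612

Using the last 6 terms:
7204  10418  14466  19444  25448
3214  4048  4978  6004
834  930  1026
96  96
Constant fourth difference = 96.
Extend backward: 834 − 96 = 738;  3214 − 738 = 2476;  7204 − 2476 = 4728;  10340 − 4728 = 5612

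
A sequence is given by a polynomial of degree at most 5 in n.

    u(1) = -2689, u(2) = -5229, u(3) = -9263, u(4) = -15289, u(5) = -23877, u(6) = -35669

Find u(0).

First differences: -2540  -4034  -6026  -8588  -11792
Second differences: -1494  -1992  -2562  -3204
Third differences: -498  -570  -642
Fourth differences: -72  -72
The fourth differences are constant at -72.
Work back: -498 + 72 = -426;  -1494 + 426 = -1068;  -2540 + 1068 = -1472;  -2689 + 1472 = -1217

-1217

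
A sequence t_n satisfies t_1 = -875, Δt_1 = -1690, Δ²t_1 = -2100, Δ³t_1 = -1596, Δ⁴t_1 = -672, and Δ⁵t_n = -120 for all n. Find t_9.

Build the table forward from the leading diagonal:
Δ⁵: -120, -120, -120, -120, -120, -120, -120, -120, -120
Δ⁴: -672, -792, -912, -1032, -1152, -1272, -1392, -1512, -1632
Δ³: -1596, -2268, -3060, -3972, -5004, -6156, -7428, -8820, -10332
Δ²: -2100, -3696, -5964, -9024, -12996, -18000, -24156, -31584, -40404
Δ: -1690, -3790, -7486, -13450, -22474, -35470, -53470, -77626, -109210
t: -875, -2565, -6355, -13841, -27291, -49765, -85235, -138705, -216331

-216331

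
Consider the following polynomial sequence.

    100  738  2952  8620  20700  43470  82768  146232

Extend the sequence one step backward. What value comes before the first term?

0

First differences: 638  2214  5668  12080  22770  39298  63464
Second differences: 1576  3454  6412  10690  16528  24166
Third differences: 1878  2958  4278  5838  7638
Fourth differences: 1080  1320  1560  1800
Fifth differences: 240  240  240
The fifth differences are constant at 240.
Work back: 1080 − 240 = 840;  1878 − 840 = 1038;  1576 − 1038 = 538;  638 − 538 = 100;  100 − 100 = 0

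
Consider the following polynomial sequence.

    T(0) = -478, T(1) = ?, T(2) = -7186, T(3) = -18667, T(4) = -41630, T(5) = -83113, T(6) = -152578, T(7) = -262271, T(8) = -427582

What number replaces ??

Using the last 7 terms:
D1: -11481, -22963, -41483, -69465, -109693, -165311
D2: -11482, -18520, -27982, -40228, -55618
D3: -7038, -9462, -12246, -15390
D4: -2424, -2784, -3144
D5: -360, -360
Constant fifth difference = -360.
Extend backward: -2424 + 360 = -2064;  -7038 + 2064 = -4974;  -11482 + 4974 = -6508;  -11481 + 6508 = -4973;  -7186 + 4973 = -2213

-2213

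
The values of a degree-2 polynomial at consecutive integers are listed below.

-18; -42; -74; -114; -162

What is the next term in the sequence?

First differences: -24, -32, -40, -48
Second differences: -8, -8, -8
The second differences are constant (-8).
-48 − 8 = -56;  -162 − 56 = -218

-218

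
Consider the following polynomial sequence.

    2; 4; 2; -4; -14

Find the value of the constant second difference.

Δ: 2, -2, -6, -10
Δ²: -4, -4, -4

-4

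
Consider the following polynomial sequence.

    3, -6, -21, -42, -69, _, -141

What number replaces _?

-102

Using the first 5 terms:
-9, -15, -21, -27
-6, -6, -6
Constant second difference = -6.
Extend forward: -27 − 6 = -33;  -69 − 33 = -102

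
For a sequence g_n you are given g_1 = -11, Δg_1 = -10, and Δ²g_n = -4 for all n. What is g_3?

Build the table forward from the leading diagonal:
Δ²: -4, -4, -4
Δ: -10, -14, -18
g: -11, -21, -35

-35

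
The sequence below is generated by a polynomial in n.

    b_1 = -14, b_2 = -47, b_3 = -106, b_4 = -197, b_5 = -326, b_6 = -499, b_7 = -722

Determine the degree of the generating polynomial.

D1: -33, -59, -91, -129, -173, -223
D2: -26, -32, -38, -44, -50
D3: -6, -6, -6, -6
The third differences are constant, so the polynomial has degree 3.

3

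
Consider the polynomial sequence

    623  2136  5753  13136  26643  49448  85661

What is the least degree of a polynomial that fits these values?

5

Δ: 1513, 3617, 7383, 13507, 22805, 36213
Δ²: 2104, 3766, 6124, 9298, 13408
Δ³: 1662, 2358, 3174, 4110
Δ⁴: 696, 816, 936
Δ⁵: 120, 120
The fifth differences are constant, so the polynomial has degree 5.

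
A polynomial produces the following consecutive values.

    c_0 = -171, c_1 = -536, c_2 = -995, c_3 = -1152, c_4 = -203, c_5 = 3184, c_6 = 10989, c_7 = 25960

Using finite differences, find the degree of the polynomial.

First differences: -365, -459, -157, 949, 3387, 7805, 14971
Second differences: -94, 302, 1106, 2438, 4418, 7166
Third differences: 396, 804, 1332, 1980, 2748
Fourth differences: 408, 528, 648, 768
Fifth differences: 120, 120, 120
The fifth differences are constant, so the polynomial has degree 5.

5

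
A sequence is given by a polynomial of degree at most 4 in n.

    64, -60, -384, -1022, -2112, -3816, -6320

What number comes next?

D1: -124, -324, -638, -1090, -1704, -2504
D2: -200, -314, -452, -614, -800
D3: -114, -138, -162, -186
D4: -24, -24, -24
Fourth differences constant at -24.
-186 − 24 = -210;  -800 − 210 = -1010;  -2504 − 1010 = -3514;  -6320 − 3514 = -9834

-9834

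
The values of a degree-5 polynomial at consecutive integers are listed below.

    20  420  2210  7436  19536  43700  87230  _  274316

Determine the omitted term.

Using the first 7 terms:
First differences: 400  1790  5226  12100  24164  43530
Second differences: 1390  3436  6874  12064  19366
Third differences: 2046  3438  5190  7302
Fourth differences: 1392  1752  2112
Fifth differences: 360  360
Constant fifth difference = 360.
Extend forward: 2112 + 360 = 2472;  7302 + 2472 = 9774;  19366 + 9774 = 29140;  43530 + 29140 = 72670;  87230 + 72670 = 159900

159900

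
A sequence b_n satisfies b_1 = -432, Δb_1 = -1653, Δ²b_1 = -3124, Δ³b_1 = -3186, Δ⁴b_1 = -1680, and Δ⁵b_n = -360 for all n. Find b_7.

Build the table forward from the leading diagonal:
Fifth differences: -360, -360, -360, -360, -360, -360, -360
Fourth differences: -1680, -2040, -2400, -2760, -3120, -3480, -3840
Third differences: -3186, -4866, -6906, -9306, -12066, -15186, -18666
Second differences: -3124, -6310, -11176, -18082, -27388, -39454, -54640
First differences: -1653, -4777, -11087, -22263, -40345, -67733, -107187
b: -432, -2085, -6862, -17949, -40212, -80557, -148290

-148290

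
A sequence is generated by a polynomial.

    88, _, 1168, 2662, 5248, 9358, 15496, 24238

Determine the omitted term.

Using the last 6 terms:
Δ: 1494  2586  4110  6138  8742
Δ²: 1092  1524  2028  2604
Δ³: 432  504  576
Δ⁴: 72  72
Constant fourth difference = 72.
Extend backward: 432 − 72 = 360;  1092 − 360 = 732;  1494 − 732 = 762;  1168 − 762 = 406

406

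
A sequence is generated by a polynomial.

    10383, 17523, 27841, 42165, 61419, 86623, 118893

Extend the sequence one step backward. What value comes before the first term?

Δ: 7140, 10318, 14324, 19254, 25204, 32270
Δ²: 3178, 4006, 4930, 5950, 7066
Δ³: 828, 924, 1020, 1116
Δ⁴: 96, 96, 96
The fourth differences are constant at 96.
Work back: 828 − 96 = 732;  3178 − 732 = 2446;  7140 − 2446 = 4694;  10383 − 4694 = 5689

5689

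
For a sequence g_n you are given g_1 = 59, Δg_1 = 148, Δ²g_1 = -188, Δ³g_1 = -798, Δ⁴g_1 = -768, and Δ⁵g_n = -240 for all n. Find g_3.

167

Build the table forward from the leading diagonal:
Fifth differences: -240, -240, -240
Fourth differences: -768, -1008, -1248
Third differences: -798, -1566, -2574
Second differences: -188, -986, -2552
First differences: 148, -40, -1026
g: 59, 207, 167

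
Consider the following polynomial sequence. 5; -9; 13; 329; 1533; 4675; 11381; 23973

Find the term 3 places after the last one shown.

-14 , 22 , 316 , 1204 , 3142 , 6706 , 12592
36 , 294 , 888 , 1938 , 3564 , 5886
258 , 594 , 1050 , 1626 , 2322
336 , 456 , 576 , 696
120 , 120 , 120
Constant fifth difference = 120, so extend:
696 + 120 = 816;  2322 + 816 = 3138;  5886 + 3138 = 9024;  12592 + 9024 = 21616;  23973 + 21616 = 45589
816 + 120 = 936;  3138 + 936 = 4074;  9024 + 4074 = 13098;  21616 + 13098 = 34714;  45589 + 34714 = 80303
936 + 120 = 1056;  4074 + 1056 = 5130;  13098 + 5130 = 18228;  34714 + 18228 = 52942;  80303 + 52942 = 133245

133245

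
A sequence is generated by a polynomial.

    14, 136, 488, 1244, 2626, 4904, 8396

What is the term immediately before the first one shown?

-4

D1: 122  352  756  1382  2278  3492
D2: 230  404  626  896  1214
D3: 174  222  270  318
D4: 48  48  48
The fourth differences are constant at 48.
Work back: 174 − 48 = 126;  230 − 126 = 104;  122 − 104 = 18;  14 − 18 = -4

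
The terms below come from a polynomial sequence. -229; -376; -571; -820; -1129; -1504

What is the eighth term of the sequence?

-2476

Δ: -147, -195, -249, -309, -375
Δ²: -48, -54, -60, -66
Δ³: -6, -6, -6
Constant third difference = -6, so extend:
-66 − 6 = -72;  -375 − 72 = -447;  -1504 − 447 = -1951
-72 − 6 = -78;  -447 − 78 = -525;  -1951 − 525 = -2476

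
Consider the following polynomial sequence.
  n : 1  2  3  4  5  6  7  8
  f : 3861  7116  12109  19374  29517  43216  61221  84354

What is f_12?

3255  4993  7265  10143  13699  18005  23133
1738  2272  2878  3556  4306  5128
534  606  678  750  822
72  72  72  72
Constant fourth difference = 72, so extend:
822 + 72 = 894;  5128 + 894 = 6022;  23133 + 6022 = 29155;  84354 + 29155 = 113509
894 + 72 = 966;  6022 + 966 = 6988;  29155 + 6988 = 36143;  113509 + 36143 = 149652
966 + 72 = 1038;  6988 + 1038 = 8026;  36143 + 8026 = 44169;  149652 + 44169 = 193821
1038 + 72 = 1110;  8026 + 1110 = 9136;  44169 + 9136 = 53305;  193821 + 53305 = 247126

247126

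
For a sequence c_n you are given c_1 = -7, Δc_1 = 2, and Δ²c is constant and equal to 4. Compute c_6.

Build the table forward from the leading diagonal:
D2: 4  4  4  4  4  4
D1: 2  6  10  14  18  22
c: -7  -5  1  11  25  43

43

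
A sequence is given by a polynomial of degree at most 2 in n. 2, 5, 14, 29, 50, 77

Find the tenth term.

245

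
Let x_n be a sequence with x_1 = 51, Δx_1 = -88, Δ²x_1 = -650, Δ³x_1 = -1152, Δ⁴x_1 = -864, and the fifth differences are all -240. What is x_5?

Build the table forward from the leading diagonal:
Fifth differences: -240, -240, -240, -240, -240
Fourth differences: -864, -1104, -1344, -1584, -1824
Third differences: -1152, -2016, -3120, -4464, -6048
Second differences: -650, -1802, -3818, -6938, -11402
First differences: -88, -738, -2540, -6358, -13296
x: 51, -37, -775, -3315, -9673

-9673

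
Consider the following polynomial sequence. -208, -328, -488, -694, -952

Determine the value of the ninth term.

-120  -160  -206  -258
-40  -46  -52
-6  -6
Third differences constant at -6.
-52 − 6 = -58;  -258 − 58 = -316;  -952 − 316 = -1268
-58 − 6 = -64;  -316 − 64 = -380;  -1268 − 380 = -1648
-64 − 6 = -70;  -380 − 70 = -450;  -1648 − 450 = -2098
-70 − 6 = -76;  -450 − 76 = -526;  -2098 − 526 = -2624

-2624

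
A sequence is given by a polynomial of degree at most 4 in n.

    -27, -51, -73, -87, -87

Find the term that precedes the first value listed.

-7

D1: -24  -22  -14  0
D2: 2  8  14
D3: 6  6
The third differences are constant at 6.
Work back: 2 − 6 = -4;  -24 + 4 = -20;  -27 + 20 = -7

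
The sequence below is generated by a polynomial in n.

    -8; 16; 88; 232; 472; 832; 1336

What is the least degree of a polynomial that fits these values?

First differences: 24, 72, 144, 240, 360, 504
Second differences: 48, 72, 96, 120, 144
Third differences: 24, 24, 24, 24
The third differences are constant, so the polynomial has degree 3.

3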